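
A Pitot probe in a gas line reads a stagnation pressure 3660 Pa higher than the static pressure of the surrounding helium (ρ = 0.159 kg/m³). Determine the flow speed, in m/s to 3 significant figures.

v ≈ 215 m/s

Bernoulli between the free stream and the stagnation point: ½ρv² = P_stag − P_static.
v = √(2ΔP/ρ) = √(2·3660/0.159) = 215 m/s.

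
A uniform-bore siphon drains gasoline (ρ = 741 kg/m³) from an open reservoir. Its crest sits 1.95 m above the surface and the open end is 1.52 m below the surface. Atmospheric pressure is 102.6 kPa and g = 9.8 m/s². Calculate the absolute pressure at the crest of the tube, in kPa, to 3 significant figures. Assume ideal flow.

P_top ≈ 77.4 kPa

From the surface to the outlet (both open to atmosphere, surface at rest): v = √(2g·h_out) = √(2·9.8·1.52) = 5.46 m/s.
Continuity keeps v the same throughout the tube; from surface to crest, P_atm + 0 = P_top + ½ρv² + ρg·h_top.
P_top = 102600 − ½·741·5.46² − 741·9.8·1.95 = 77400 Pa.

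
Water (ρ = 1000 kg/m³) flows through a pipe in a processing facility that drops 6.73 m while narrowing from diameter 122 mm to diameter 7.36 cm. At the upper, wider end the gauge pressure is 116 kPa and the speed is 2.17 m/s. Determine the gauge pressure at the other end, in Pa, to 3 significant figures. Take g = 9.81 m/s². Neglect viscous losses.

167000 Pa

Continuity gives A₁v₁ = A₂v₂, so v₂ = (117 cm²)/(42.5 cm²) × 2.17 m/s = 5.96 m/s.
Energy conservation along the streamline gives P₂ = P₁ − ½ρ(v₂² − v₁²) − ρg(h₂ − h₁).
P₂ = 116000 + ½·1000·(2.17² − 5.96²) − 1000·9.81·(−6.73) = 116000 + (-15400) − (-66000) = 167000 Pa.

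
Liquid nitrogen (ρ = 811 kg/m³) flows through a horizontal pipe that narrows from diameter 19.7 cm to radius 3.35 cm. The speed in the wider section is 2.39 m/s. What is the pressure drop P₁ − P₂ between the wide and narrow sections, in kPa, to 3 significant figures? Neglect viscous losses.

Mass conservation (A₁v₁ = A₂v₂) gives v₂ = 2.39 × 305/35.3 = 20.7 m/s.
Bernoulli (h₁ = h₂): P₁ − P₂ = ½ρ(v₂² − v₁²).
P₁ − P₂ = ½·811·(20.7² − 2.39²) = ½·811·421 = 171000 Pa.

ΔP ≈ 171 kPa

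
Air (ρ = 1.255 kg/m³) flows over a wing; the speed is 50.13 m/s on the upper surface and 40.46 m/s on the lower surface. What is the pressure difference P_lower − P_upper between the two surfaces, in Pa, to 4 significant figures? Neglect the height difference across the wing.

The pressure is lower where the speed is higher: ΔP = ½ρ(v_up² − v_low²).
ΔP = ½·1.255·(50.13² − 40.46²) = 549.7 Pa.

ΔP ≈ 549.7 Pa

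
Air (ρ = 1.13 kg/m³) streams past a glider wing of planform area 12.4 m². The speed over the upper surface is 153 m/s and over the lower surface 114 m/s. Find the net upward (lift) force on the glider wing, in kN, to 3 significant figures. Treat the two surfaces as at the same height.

73.0 kN

From P + ½ρv² = const at equal height, P_low − P_up = ½ρ(v_up² − v_low²).
ΔP = ½·1.13·(153² − 114²) = 5880 Pa.
Lift = ΔP · A = 5880 × 12.4 = 73000 N.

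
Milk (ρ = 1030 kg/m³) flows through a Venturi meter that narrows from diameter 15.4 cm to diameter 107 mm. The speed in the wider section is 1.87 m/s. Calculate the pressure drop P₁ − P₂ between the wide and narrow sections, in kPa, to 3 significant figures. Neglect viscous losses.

ΔP ≈ 5.93 kPa

Mass conservation (A₁v₁ = A₂v₂) gives v₂ = 1.87 × 186/89.9 = 3.87 m/s.
The pipe is horizontal, so Bernoulli reduces to P₁ + ½ρv₁² = P₂ + ½ρv₂².
P₁ − P₂ = ½·1030·(3.87² − 1.87²) = ½·1030·11.5 = 5930 Pa.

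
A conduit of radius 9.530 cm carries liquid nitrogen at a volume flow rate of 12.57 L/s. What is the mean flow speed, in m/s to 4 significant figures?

v = 0.4406 m/s

Q = 12.57 L/s = 0.01257 m³/s.
v = Q/A = 0.01257 / 0.02853 = 0.4406 m/s.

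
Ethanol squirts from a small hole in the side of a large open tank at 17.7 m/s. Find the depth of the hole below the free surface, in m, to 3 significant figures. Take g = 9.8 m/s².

Torricelli: v = √(2gh), so h = v²/(2g).
h = 17.7²/(2·9.8) = 313/19.60 = 16.0 m.

h = 16.0 m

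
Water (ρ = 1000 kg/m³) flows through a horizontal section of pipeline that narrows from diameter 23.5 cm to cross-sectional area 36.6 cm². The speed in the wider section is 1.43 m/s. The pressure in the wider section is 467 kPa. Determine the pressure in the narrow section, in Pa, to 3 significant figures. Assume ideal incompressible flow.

324000 Pa

By continuity, v₂ = v₁·A₁/A₂ = 1.43·(434/36.6) = 16.9 m/s.
The pipe is horizontal, so Bernoulli reduces to P₁ + ½ρv₁² = P₂ + ½ρv₂².
P₂ = P₁ − ½ρ(v₂² − v₁²) = 467000 − ½·1000·(16.9² − 1.43²) = 467000 − 143000 = 324000 Pa.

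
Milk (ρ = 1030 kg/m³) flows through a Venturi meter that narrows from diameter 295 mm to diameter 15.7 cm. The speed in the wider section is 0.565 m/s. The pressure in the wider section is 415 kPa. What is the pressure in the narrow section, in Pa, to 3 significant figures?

By continuity, v₂ = v₁·A₁/A₂ = 0.565·(683/194) = 1.99 m/s.
With no height change, Bernoulli's equation is P₁ + ½ρv₁² = P₂ + ½ρv₂².
P₂ = P₁ − ½ρ(v₂² − v₁²) = 415000 − ½·1030·(1.99² − 0.565²) = 415000 − 1880 = 413000 Pa.

P₂ ≈ 413000 Pa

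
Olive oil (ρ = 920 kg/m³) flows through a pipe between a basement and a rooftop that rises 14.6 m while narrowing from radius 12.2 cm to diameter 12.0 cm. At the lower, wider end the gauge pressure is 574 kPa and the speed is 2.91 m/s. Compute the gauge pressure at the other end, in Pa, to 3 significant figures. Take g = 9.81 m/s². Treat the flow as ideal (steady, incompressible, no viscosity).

P₂ = 380000 Pa

Continuity gives A₁v₁ = A₂v₂, so v₂ = (468 cm²)/(113 cm²) × 2.91 m/s = 12.0 m/s.
Bernoulli: P₁ + ½ρv₁² + ρg h₁ = P₂ + ½ρv₂² + ρg h₂, so P₂ = P₁ + ½ρ(v₁² − v₂²) − ρg(h₂ − h₁).
P₂ = 574000 + ½·920·(2.91² − 12.0²) − 920·9.81·(+14.6) = 574000 + (-62700) − (132000) = 380000 Pa.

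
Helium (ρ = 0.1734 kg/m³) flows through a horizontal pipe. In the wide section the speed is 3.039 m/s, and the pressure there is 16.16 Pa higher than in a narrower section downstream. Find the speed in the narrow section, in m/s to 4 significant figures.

v₂ ≈ 13.99 m/s

Horizontal Bernoulli: P₁ + ½ρv₁² = P₂ + ½ρv₂², so v₂² = v₁² + 2(P₁ − P₂)/ρ.
v₂ = √(3.039² + 2·16.16/0.1734) = √(9.236 + 186.4) = 13.99 m/s.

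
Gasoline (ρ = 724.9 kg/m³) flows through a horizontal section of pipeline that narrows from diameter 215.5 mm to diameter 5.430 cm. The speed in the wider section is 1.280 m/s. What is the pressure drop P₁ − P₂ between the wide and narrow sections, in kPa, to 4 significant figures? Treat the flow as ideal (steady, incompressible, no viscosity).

ΔP ≈ 146.7 kPa

Continuity gives A₁v₁ = A₂v₂, so v₂ = (364.7 cm²)/(23.16 cm²) × 1.280 m/s = 20.16 m/s.
With no height change, Bernoulli's equation is P₁ + ½ρv₁² = P₂ + ½ρv₂².
P₁ − P₂ = ½·724.9·(20.16² − 1.280²) = ½·724.9·404.8 = 146700 Pa.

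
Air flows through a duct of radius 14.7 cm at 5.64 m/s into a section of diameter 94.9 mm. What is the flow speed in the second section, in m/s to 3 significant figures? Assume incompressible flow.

The volume flow rate is constant, so v₂ = (A₁/A₂)v₁ = (679/70.7)·5.64 = 54.1 m/s.

v₂ = 54.1 m/s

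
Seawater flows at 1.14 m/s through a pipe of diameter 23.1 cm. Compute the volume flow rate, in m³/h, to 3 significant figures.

Q = A·v = 0.0419 m² × 1.14 m/s = 0.0478 m³/s.
Converting: 0.0478 m³/s × 3600 = 172 m³/h.

172 m³/h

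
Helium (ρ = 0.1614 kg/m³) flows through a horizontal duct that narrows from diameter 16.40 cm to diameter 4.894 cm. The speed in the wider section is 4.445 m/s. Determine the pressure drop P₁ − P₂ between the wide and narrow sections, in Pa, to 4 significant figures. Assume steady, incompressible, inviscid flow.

Continuity gives A₁v₁ = A₂v₂, so v₂ = (211.2 cm²)/(18.81 cm²) × 4.445 m/s = 49.92 m/s.
Along the horizontal streamline, P + ½ρv² is constant.
P₁ − P₂ = ½·0.1614·(49.92² − 4.445²) = ½·0.1614·2472 = 199.5 Pa.

ΔP ≈ 199.5 Pa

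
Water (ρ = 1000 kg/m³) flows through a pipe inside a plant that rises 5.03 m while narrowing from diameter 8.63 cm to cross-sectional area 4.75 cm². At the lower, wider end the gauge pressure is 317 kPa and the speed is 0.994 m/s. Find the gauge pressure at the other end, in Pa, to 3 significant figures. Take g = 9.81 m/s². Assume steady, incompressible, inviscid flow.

The volume flow rate is constant, so v₂ = (A₁/A₂)v₁ = (58.5/4.75)·0.994 = 12.2 m/s.
Bernoulli: P₁ + ½ρv₁² + ρg h₁ = P₂ + ½ρv₂² + ρg h₂, so P₂ = P₁ + ½ρ(v₁² − v₂²) − ρg(h₂ − h₁).
P₂ = 317000 + ½·1000·(0.994² − 12.2²) − 1000·9.81·(+5.03) = 317000 + (-74400) − (49300) = 193000 Pa.

193000 Pa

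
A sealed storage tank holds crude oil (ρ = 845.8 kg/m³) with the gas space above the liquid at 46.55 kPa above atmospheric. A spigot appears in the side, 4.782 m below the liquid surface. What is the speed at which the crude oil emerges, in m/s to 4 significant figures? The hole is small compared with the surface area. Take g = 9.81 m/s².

14.28 m/s

Take point 1 at the surface (v₁ ≈ 0) and point 2 at the hole (at atmospheric pressure). Bernoulli: P₁ + ρg h = P_atm + ½ρv₂².
With P₁ − P_atm = 46550 Pa, v₂ = √(2gh + 2ΔP/ρ) = √(2·9.81·4.782 + 2·46550/845.8) = 14.28 m/s.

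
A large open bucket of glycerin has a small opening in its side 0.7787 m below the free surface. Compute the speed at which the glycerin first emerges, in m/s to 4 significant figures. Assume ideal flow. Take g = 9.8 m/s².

v ≈ 3.907 m/s

With the surface at rest and both surface and jet at atmospheric pressure, Bernoulli gives ρg h = ½ρv², so v = √(2gh) = √(2·9.8·0.7787) = 3.907 m/s.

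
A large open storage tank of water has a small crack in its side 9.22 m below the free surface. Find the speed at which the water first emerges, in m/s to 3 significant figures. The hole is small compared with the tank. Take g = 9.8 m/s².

v = 13.4 m/s

The surface is effectively still and both ends are open, so ½v² = gh and v = √(2·9.8·9.22) = 13.4 m/s.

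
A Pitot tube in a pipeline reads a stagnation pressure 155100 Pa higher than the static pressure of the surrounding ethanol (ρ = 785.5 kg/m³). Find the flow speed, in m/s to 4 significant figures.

Bernoulli between the free stream and the stagnation point: ½ρv² = P_stag − P_static.
v = √(2ΔP/ρ) = √(2·155100/785.5) = 19.87 m/s.

v ≈ 19.87 m/s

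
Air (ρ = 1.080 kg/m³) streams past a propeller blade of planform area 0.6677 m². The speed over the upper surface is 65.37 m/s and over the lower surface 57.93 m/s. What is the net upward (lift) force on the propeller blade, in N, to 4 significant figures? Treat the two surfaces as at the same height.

The faster flow above has the lower pressure; Bernoulli (same height) gives ΔP = ½ρ(v_up² − v_low²).
ΔP = ½·1.080·(65.37² − 57.93²) = 495.4 Pa.
Lift = ΔP · A = 495.4 × 0.6677 = 330.8 N.

F ≈ 330.8 N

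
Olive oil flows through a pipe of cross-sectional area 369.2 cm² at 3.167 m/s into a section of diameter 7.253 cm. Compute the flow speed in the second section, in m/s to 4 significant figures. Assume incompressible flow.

Continuity gives A₁v₁ = A₂v₂, so v₂ = (369.2 cm²)/(41.32 cm²) × 3.167 m/s = 28.30 m/s.

28.30 m/s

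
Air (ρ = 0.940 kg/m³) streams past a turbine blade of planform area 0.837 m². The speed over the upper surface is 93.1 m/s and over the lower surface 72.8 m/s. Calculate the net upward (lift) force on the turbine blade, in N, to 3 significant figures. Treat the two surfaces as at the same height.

F ≈ 1320 N

From P + ½ρv² = const at equal height, P_low − P_up = ½ρ(v_up² − v_low²).
ΔP = ½·0.940·(93.1² − 72.8²) = 1580 Pa.
Lift = ΔP · A = 1580 × 0.837 = 1320 N.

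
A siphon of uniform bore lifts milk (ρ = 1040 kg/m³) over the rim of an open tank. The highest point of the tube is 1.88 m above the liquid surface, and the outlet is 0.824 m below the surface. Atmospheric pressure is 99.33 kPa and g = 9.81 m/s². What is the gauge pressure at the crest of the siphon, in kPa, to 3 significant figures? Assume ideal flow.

From the surface to the outlet (both open to atmosphere, surface at rest): v = √(2g·h_out) = √(2·9.81·0.824) = 4.02 m/s.
With constant cross-section the crest speed equals v; applying Bernoulli from the surface up to the crest, P_top = P_atm − ½ρv² − ρg·h_top.
P_top = 99330 − ½·1040·4.02² − 1040·9.81·1.88 = 71700 Pa. So P_gauge = P_top − P_atm = -27600 Pa.

-27.6 kPa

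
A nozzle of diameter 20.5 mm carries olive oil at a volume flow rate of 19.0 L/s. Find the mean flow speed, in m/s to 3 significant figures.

Q = 19.0 L/s = 0.0190 m³/s.
v = Q/A = 0.0190 / 0.000330 = 57.6 m/s.

v ≈ 57.6 m/s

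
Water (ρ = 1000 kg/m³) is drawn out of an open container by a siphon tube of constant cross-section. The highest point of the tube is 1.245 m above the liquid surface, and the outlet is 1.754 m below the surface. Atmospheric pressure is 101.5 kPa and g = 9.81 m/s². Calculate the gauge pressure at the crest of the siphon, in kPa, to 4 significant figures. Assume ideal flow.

P_gauge ≈ -29.42 kPa

Bernoulli surface→outlet gives ½v² = g·h_out, so v = √(2·9.81·1.754) = 5.866 m/s.
Continuity keeps v the same throughout the tube; from surface to crest, P_atm + 0 = P_top + ½ρv² + ρg·h_top.
P_top = 101500 − ½·1000·5.866² − 1000·9.81·1.245 = 72080 Pa. So P_gauge = P_top − P_atm = -29420 Pa.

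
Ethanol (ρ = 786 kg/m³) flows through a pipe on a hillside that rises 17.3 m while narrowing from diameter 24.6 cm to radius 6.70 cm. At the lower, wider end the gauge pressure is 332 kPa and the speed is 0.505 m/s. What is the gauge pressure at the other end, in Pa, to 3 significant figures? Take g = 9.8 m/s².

Continuity gives A₁v₁ = A₂v₂, so v₂ = (475 cm²)/(141 cm²) × 0.505 m/s = 1.70 m/s.
Applying Bernoulli between the two ends and solving for P₂: P₂ = P₁ + ½ρ(v₁² − v₂²) − ρgΔh.
P₂ = 332000 + ½·786·(0.505² − 1.70²) − 786·9.8·(+17.3) = 332000 + (-1040) − (133000) = 198000 Pa.

P₂ ≈ 198000 Pa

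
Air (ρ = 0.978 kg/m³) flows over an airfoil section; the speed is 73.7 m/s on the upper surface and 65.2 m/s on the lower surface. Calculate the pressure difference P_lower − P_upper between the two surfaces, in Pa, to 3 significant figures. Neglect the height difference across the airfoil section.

With negligible Δh, P + ½ρv² is constant, so P_low − P_up = ½ρ(v_up² − v_low²).
ΔP = ½·0.978·(73.7² − 65.2²) = 577 Pa.

ΔP ≈ 577 Pa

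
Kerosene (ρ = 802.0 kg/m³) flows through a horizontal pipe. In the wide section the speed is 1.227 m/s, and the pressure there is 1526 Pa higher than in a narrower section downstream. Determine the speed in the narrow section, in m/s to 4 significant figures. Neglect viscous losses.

With h₁ = h₂, rearranging Bernoulli gives v₂ = √(v₁² + 2ΔP/ρ).
v₂ = √(1.227² + 2·1526/802.0) = √(1.506 + 3.805) = 2.305 m/s.

v₂ ≈ 2.305 m/s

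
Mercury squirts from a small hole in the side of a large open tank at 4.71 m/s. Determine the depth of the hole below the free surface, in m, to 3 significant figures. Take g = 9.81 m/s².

h = 1.13 m

Inverting v = √(2gh) gives h = v² / 2g.
h = 4.71²/(2·9.81) = 22.2/19.62 = 1.13 m.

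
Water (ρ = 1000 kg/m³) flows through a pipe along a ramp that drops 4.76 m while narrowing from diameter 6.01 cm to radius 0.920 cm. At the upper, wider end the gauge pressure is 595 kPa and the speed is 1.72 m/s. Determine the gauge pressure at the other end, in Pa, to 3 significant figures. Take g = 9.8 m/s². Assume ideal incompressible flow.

Mass conservation (A₁v₁ = A₂v₂) gives v₂ = 1.72 × 28.4/2.66 = 18.4 m/s.
Applying Bernoulli between the two ends and solving for P₂: P₂ = P₁ + ½ρ(v₁² − v₂²) − ρgΔh.
P₂ = 595000 + ½·1000·(1.72² − 18.4²) − 1000·9.8·(−4.76) = 595000 + (-167000) − (-46600) = 475000 Pa.

P₂ ≈ 475000 Pa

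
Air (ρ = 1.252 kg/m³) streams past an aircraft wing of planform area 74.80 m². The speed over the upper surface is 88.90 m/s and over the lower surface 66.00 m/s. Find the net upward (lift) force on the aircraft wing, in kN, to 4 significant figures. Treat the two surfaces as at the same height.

F ≈ 166.1 kN

The faster flow above has the lower pressure; Bernoulli (same height) gives ΔP = ½ρ(v_up² − v_low²).
ΔP = ½·1.252·(88.90² − 66.00²) = 2221 Pa.
Lift = ΔP · A = 2221 × 74.80 = 166100 N.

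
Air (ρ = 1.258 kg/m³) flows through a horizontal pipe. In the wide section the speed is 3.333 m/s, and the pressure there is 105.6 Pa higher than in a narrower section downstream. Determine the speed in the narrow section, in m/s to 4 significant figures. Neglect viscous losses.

Along the level pipe P + ½ρv² is conserved, hence v₂² = v₁² + 2(P₁ − P₂)/ρ.
v₂ = √(3.333² + 2·105.6/1.258) = √(11.11 + 167.9) = 13.38 m/s.

v₂ ≈ 13.38 m/s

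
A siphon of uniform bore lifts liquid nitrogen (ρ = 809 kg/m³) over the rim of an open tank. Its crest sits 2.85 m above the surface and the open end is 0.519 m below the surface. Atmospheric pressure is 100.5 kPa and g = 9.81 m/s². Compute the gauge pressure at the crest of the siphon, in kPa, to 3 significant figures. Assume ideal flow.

From the surface to the outlet (both open to atmosphere, surface at rest): v = √(2g·h_out) = √(2·9.81·0.519) = 3.19 m/s.
Continuity keeps v the same throughout the tube; from surface to crest, P_atm + 0 = P_top + ½ρv² + ρg·h_top.
P_top = 100500 − ½·809·3.19² − 809·9.81·2.85 = 73800 Pa. So P_gauge = P_top − P_atm = -26700 Pa.

P_gauge ≈ -26.7 kPa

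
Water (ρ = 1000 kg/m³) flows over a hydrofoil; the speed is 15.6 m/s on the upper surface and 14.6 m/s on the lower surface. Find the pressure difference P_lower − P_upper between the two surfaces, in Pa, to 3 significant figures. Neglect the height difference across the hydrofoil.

With negligible Δh, P + ½ρv² is constant, so P_low − P_up = ½ρ(v_up² − v_low²).
ΔP = ½·1000·(15.6² − 14.6²) = 15100 Pa.

ΔP = 15100 Pa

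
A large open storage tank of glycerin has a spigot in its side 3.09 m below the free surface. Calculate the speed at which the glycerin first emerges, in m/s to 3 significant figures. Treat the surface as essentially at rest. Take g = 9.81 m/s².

7.79 m/s

Torricelli's result v = √(2gh) gives v = √(2·9.81·3.09) = 7.79 m/s.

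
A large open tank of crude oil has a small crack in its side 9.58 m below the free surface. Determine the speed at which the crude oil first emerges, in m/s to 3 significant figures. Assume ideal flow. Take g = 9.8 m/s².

v = 13.7 m/s

Torricelli's result v = √(2gh) gives v = √(2·9.8·9.58) = 13.7 m/s.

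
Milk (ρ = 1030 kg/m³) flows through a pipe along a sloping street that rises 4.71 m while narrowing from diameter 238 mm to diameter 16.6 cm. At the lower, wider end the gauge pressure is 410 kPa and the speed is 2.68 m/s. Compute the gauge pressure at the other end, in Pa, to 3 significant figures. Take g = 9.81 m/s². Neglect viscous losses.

350000 Pa

By continuity, v₂ = v₁·A₁/A₂ = 2.68·(445/216) = 5.51 m/s.
Bernoulli: P₁ + ½ρv₁² + ρg h₁ = P₂ + ½ρv₂² + ρg h₂, so P₂ = P₁ + ½ρ(v₁² − v₂²) − ρg(h₂ − h₁).
P₂ = 410000 + ½·1030·(2.68² − 5.51²) − 1030·9.81·(+4.71) = 410000 + (-11900) − (47600) = 350000 Pa.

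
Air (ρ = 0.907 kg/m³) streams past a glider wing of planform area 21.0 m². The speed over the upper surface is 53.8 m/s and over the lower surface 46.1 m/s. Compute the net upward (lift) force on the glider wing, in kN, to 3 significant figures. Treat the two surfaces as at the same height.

F ≈ 7.33 kN

From P + ½ρv² = const at equal height, P_low − P_up = ½ρ(v_up² − v_low²).
ΔP = ½·0.907·(53.8² − 46.1²) = 349 Pa.
Lift = ΔP · A = 349 × 21.0 = 7330 N.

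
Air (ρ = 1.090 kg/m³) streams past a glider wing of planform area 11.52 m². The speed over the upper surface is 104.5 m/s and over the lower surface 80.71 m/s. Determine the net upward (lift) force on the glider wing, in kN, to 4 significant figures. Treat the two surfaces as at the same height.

27.66 kN

With equal heights on the two surfaces, Bernoulli gives P_lower − P_upper = ½ρ(v_upper² − v_lower²).
ΔP = ½·1.090·(104.5² − 80.71²) = 2401 Pa.
Lift = ΔP · A = 2401 × 11.52 = 27660 N.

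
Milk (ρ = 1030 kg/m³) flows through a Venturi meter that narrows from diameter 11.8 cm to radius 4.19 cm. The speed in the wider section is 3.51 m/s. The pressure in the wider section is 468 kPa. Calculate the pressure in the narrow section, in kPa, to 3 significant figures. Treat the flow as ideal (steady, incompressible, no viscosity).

The volume flow rate is constant, so v₂ = (A₁/A₂)v₁ = (109/55.2)·3.51 = 6.96 m/s.
The pipe is horizontal, so Bernoulli reduces to P₁ + ½ρv₁² = P₂ + ½ρv₂².
P₂ = P₁ − ½ρ(v₂² − v₁²) = 468000 − ½·1030·(6.96² − 3.51²) = 468000 − 18600 = 449000 Pa.

P₂ ≈ 449 kPa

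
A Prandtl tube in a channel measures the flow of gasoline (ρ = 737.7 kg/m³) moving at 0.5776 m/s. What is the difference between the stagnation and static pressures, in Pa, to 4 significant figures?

At the stagnation point the flow is brought to rest, so Bernoulli gives P_stag − P_static = ½ρv².
ΔP = ½·737.7·0.5776² = 123.1 Pa.

ΔP ≈ 123.1 Pa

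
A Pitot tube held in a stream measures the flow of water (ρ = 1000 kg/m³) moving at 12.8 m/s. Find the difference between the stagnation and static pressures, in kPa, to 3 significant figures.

Bernoulli between the free stream and the stagnation point: ½ρv² = P_stag − P_static.
ΔP = ½·1000·12.8² = 81900 Pa.

ΔP = 81.9 kPa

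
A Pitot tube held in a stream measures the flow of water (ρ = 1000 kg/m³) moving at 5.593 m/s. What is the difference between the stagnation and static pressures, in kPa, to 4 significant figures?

Bernoulli between the free stream and the stagnation point: ½ρv² = P_stag − P_static.
ΔP = ½·1000·5.593² = 15640 Pa.

15.64 kPa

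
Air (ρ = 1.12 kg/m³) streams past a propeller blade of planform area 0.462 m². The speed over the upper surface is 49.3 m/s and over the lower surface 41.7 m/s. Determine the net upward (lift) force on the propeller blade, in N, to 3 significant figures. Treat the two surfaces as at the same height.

179 N

From P + ½ρv² = const at equal height, P_low − P_up = ½ρ(v_up² − v_low²).
ΔP = ½·1.12·(49.3² − 41.7²) = 387 Pa.
Lift = ΔP · A = 387 × 0.462 = 179 N.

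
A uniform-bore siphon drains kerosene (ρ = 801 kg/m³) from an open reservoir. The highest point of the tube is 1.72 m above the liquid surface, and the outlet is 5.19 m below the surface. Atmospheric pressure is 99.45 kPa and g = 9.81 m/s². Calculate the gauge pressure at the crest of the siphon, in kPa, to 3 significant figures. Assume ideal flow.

The outlet speed comes from Torricelli: v = √(2g·5.19) = 10.1 m/s.
With constant cross-section the crest speed equals v; applying Bernoulli from the surface up to the crest, P_top = P_atm − ½ρv² − ρg·h_top.
P_top = 99450 − ½·801·10.1² − 801·9.81·1.72 = 45200 Pa. So P_gauge = P_top − P_atm = -54300 Pa.

-54.3 kPa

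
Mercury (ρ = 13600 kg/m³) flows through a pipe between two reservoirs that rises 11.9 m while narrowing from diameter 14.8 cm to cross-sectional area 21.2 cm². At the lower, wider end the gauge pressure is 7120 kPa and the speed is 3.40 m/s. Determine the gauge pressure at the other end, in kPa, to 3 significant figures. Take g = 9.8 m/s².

P₂ ≈ 436 kPa

The volume flow rate is constant, so v₂ = (A₁/A₂)v₁ = (172/21.2)·3.40 = 27.6 m/s.
Energy conservation along the streamline gives P₂ = P₁ − ½ρ(v₂² − v₁²) − ρg(h₂ − h₁).
P₂ = 7120000 + ½·13600·(3.40² − 27.6²) − 13600·9.8·(+11.9) = 7120000 + (-5100000) − (1590000) = 436000 Pa.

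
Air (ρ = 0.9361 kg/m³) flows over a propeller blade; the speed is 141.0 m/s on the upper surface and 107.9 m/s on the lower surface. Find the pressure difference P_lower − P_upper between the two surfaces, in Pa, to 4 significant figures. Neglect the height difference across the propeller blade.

ΔP = 3856 Pa

The pressure is lower where the speed is higher: ΔP = ½ρ(v_up² − v_low²).
ΔP = ½·0.9361·(141.0² − 107.9²) = 3856 Pa.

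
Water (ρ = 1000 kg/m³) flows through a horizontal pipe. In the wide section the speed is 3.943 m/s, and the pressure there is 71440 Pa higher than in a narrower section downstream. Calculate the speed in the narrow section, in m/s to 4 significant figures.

With h₁ = h₂, rearranging Bernoulli gives v₂ = √(v₁² + 2ΔP/ρ).
v₂ = √(3.943² + 2·71440/1000) = √(15.55 + 142.9) = 12.59 m/s.

v₂ ≈ 12.59 m/s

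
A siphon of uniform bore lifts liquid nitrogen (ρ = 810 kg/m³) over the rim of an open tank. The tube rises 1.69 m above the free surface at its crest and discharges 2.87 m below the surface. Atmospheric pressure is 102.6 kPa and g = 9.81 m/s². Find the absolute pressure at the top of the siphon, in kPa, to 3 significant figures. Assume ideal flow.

P_top ≈ 66.4 kPa

Bernoulli surface→outlet gives ½v² = g·h_out, so v = √(2·9.81·2.87) = 7.50 m/s.
With constant cross-section the crest speed equals v; applying Bernoulli from the surface up to the crest, P_top = P_atm − ½ρv² − ρg·h_top.
P_top = 102600 − ½·810·7.50² − 810·9.81·1.69 = 66400 Pa.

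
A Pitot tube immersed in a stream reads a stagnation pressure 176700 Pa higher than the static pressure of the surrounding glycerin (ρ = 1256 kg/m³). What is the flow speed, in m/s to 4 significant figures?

Bernoulli between the free stream and the stagnation point: ½ρv² = P_stag − P_static.
v = √(2ΔP/ρ) = √(2·176700/1256) = 16.77 m/s.

16.77 m/s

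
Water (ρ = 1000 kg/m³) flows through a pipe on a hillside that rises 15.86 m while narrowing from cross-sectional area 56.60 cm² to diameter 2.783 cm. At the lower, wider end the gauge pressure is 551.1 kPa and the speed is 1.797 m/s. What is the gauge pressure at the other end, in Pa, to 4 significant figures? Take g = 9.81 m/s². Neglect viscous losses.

P₂ ≈ 257300 Pa

By continuity, v₂ = v₁·A₁/A₂ = 1.797·(56.60/6.083) = 16.72 m/s.
Energy conservation along the streamline gives P₂ = P₁ − ½ρ(v₂² − v₁²) − ρg(h₂ − h₁).
P₂ = 551100 + ½·1000·(1.797² − 16.72²) − 1000·9.81·(+15.86) = 551100 + (-138200) − (155600) = 257300 Pa.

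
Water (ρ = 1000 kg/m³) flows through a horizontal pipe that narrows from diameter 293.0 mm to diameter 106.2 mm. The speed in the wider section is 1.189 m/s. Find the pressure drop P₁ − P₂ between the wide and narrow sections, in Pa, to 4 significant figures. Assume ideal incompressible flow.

ΔP = 40250 Pa

By continuity, v₂ = v₁·A₁/A₂ = 1.189·(674.3/88.58) = 9.050 m/s.
Along the horizontal streamline, P + ½ρv² is constant.
P₁ − P₂ = ½·1000·(9.050² − 1.189²) = ½·1000·80.50 = 40250 Pa.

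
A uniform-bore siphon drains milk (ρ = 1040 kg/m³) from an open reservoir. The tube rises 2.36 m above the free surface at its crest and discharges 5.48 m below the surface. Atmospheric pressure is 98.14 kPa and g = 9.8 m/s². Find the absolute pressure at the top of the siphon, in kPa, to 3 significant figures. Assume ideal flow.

Bernoulli surface→outlet gives ½v² = g·h_out, so v = √(2·9.8·5.48) = 10.4 m/s.
The bore is uniform, so the speed at the crest is the same v. Bernoulli surface→crest: P_atm = P_top + ½ρv² + ρg·h_top.
P_top = 98140 − ½·1040·10.4² − 1040·9.8·2.36 = 18200 Pa.

P_top ≈ 18.2 kPa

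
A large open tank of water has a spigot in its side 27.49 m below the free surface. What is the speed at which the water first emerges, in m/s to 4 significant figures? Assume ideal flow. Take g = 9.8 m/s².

v ≈ 23.21 m/s

Bernoulli from surface to hole (P equal, v_surface ≈ 0): v = √(2gh) = √(2×9.8×27.49) = 23.21 m/s.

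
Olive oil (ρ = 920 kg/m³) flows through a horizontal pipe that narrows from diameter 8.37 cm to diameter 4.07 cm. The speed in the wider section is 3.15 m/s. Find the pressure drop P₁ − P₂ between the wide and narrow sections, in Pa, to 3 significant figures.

ΔP = 77100 Pa

The volume flow rate is constant, so v₂ = (A₁/A₂)v₁ = (55.0/13.0)·3.15 = 13.3 m/s.
With no height change, Bernoulli's equation is P₁ + ½ρv₁² = P₂ + ½ρv₂².
P₁ − P₂ = ½·920·(13.3² − 3.15²) = ½·920·168 = 77100 Pa.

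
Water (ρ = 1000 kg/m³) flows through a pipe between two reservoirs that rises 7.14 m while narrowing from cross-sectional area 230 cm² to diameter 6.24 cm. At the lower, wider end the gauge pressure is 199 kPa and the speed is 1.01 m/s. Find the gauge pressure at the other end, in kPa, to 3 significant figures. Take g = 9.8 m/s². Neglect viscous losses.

By continuity, v₂ = v₁·A₁/A₂ = 1.01·(230/30.6) = 7.60 m/s.
Applying Bernoulli between the two ends and solving for P₂: P₂ = P₁ + ½ρ(v₁² − v₂²) − ρgΔh.
P₂ = 199000 + ½·1000·(1.01² − 7.60²) − 1000·9.8·(+7.14) = 199000 + (-28300) − (70000) = 101000 Pa.

P₂ ≈ 101 kPa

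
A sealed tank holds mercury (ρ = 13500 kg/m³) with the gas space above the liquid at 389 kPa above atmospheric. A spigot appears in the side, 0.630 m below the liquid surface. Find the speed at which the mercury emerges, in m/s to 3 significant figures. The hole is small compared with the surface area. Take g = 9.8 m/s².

v ≈ 8.37 m/s

Take point 1 at the surface (v₁ ≈ 0) and point 2 at the hole (at atmospheric pressure). Bernoulli: P₁ + ρg h = P_atm + ½ρv₂².
With P₁ − P_atm = 389000 Pa, v₂ = √(2gh + 2ΔP/ρ) = √(2·9.8·0.630 + 2·389000/13500) = 8.37 m/s.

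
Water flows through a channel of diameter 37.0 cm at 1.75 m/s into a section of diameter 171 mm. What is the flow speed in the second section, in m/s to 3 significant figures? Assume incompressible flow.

Continuity gives A₁v₁ = A₂v₂, so v₂ = (1080 cm²)/(230 cm²) × 1.75 m/s = 8.19 m/s.

v₂ = 8.19 m/s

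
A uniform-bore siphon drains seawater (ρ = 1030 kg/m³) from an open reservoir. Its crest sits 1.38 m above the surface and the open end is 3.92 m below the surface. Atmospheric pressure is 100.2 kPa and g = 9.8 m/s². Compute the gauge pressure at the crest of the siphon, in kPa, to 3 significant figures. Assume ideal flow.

P_gauge = -53.5 kPa

The outlet speed comes from Torricelli: v = √(2g·3.92) = 8.77 m/s.
The bore is uniform, so the speed at the crest is the same v. Bernoulli surface→crest: P_atm = P_top + ½ρv² + ρg·h_top.
P_top = 100200 − ½·1030·8.77² − 1030·9.8·1.38 = 46700 Pa. So P_gauge = P_top − P_atm = -53500 Pa.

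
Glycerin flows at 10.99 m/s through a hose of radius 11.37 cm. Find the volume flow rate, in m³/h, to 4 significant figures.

Q = A·v = 0.04061 m² × 10.99 m/s = 0.4463 m³/s.
Converting: 0.4463 m³/s × 3600 = 1607 m³/h.

Q ≈ 1607 m³/h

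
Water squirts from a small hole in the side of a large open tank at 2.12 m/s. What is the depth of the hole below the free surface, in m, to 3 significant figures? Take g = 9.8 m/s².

h = 0.229 m

For a small hole in a large open tank, ½v² = gh, giving h = v²/(2g).
h = 2.12²/(2·9.8) = 4.49/19.60 = 0.229 m.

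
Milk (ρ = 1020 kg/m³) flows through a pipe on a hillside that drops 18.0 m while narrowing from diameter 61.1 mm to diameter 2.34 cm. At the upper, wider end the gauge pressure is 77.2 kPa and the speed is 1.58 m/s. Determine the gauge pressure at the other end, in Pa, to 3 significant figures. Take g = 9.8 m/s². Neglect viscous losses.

P₂ = 199000 Pa

Mass conservation (A₁v₁ = A₂v₂) gives v₂ = 1.58 × 29.3/4.30 = 10.8 m/s.
Energy conservation along the streamline gives P₂ = P₁ − ½ρ(v₂² − v₁²) − ρg(h₂ − h₁).
P₂ = 77200 + ½·1020·(1.58² − 10.8²) − 1020·9.8·(−18.0) = 77200 + (-57900) − (-180000) = 199000 Pa.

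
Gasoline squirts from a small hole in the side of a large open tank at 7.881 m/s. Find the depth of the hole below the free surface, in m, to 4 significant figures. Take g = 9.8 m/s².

Torricelli: v = √(2gh), so h = v²/(2g).
h = 7.881²/(2·9.8) = 62.11/19.60 = 3.169 m.

h ≈ 3.169 m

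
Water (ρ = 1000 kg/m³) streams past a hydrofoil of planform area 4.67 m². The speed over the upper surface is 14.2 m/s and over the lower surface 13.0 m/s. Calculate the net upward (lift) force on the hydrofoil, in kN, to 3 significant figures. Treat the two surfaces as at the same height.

F ≈ 76.2 kN

With equal heights on the two surfaces, Bernoulli gives P_lower − P_upper = ½ρ(v_upper² − v_lower²).
ΔP = ½·1000·(14.2² − 13.0²) = 16300 Pa.
Lift = ΔP · A = 16300 × 4.67 = 76200 N.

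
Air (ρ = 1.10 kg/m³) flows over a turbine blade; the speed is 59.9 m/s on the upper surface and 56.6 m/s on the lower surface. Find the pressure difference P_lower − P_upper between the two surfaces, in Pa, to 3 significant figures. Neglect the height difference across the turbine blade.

Bernoulli (same height): P_lower − P_upper = ½ρ(v_upper² − v_lower²).
ΔP = ½·1.10·(59.9² − 56.6²) = 211 Pa.

ΔP ≈ 211 Pa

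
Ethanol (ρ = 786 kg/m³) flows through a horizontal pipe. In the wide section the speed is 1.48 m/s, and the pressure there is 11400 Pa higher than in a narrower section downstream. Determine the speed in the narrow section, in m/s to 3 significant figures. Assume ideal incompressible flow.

5.59 m/s

Along the level pipe P + ½ρv² is conserved, hence v₂² = v₁² + 2(P₁ − P₂)/ρ.
v₂ = √(1.48² + 2·11400/786) = √(2.19 + 29.0) = 5.59 m/s.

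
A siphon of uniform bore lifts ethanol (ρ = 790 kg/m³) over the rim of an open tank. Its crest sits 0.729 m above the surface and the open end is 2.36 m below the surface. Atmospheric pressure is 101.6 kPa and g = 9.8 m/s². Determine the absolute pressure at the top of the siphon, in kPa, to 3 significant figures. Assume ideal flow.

P_top = 77.7 kPa

Bernoulli surface→outlet gives ½v² = g·h_out, so v = √(2·9.8·2.36) = 6.80 m/s.
Continuity keeps v the same throughout the tube; from surface to crest, P_atm + 0 = P_top + ½ρv² + ρg·h_top.
P_top = 101600 − ½·790·6.80² − 790·9.8·0.729 = 77700 Pa.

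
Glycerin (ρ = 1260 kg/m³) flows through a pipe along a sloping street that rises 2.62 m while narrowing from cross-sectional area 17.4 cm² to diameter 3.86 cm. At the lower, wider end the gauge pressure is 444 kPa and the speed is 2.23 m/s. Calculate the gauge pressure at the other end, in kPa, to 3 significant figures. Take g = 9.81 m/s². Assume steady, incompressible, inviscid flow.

The volume flow rate is constant, so v₂ = (A₁/A₂)v₁ = (17.4/11.7)·2.23 = 3.32 m/s.
Bernoulli: P₁ + ½ρv₁² + ρg h₁ = P₂ + ½ρv₂² + ρg h₂, so P₂ = P₁ + ½ρ(v₁² − v₂²) − ρg(h₂ − h₁).
P₂ = 444000 + ½·1260·(2.23² − 3.32²) − 1260·9.81·(+2.62) = 444000 + (-3790) − (32400) = 408000 Pa.

P₂ ≈ 408 kPa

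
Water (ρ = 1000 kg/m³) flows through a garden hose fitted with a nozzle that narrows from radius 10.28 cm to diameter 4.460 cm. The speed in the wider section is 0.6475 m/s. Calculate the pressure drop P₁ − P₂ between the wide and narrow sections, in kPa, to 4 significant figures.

Continuity gives A₁v₁ = A₂v₂, so v₂ = (332.0 cm²)/(15.62 cm²) × 0.6475 m/s = 13.76 m/s.
With no height change, Bernoulli's equation is P₁ + ½ρv₁² = P₂ + ½ρv₂².
P₁ − P₂ = ½·1000·(13.76² − 0.6475²) = ½·1000·188.9 = 94460 Pa.

94.46 kPa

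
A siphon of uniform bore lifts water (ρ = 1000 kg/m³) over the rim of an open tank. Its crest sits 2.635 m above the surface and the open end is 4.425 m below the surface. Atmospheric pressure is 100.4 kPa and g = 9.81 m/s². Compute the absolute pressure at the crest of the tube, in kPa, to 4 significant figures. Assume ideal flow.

Bernoulli surface→outlet gives ½v² = g·h_out, so v = √(2·9.81·4.425) = 9.318 m/s.
Continuity keeps v the same throughout the tube; from surface to crest, P_atm + 0 = P_top + ½ρv² + ρg·h_top.
P_top = 100400 − ½·1000·9.318² − 1000·9.81·2.635 = 31140 Pa.

P_top = 31.14 kPa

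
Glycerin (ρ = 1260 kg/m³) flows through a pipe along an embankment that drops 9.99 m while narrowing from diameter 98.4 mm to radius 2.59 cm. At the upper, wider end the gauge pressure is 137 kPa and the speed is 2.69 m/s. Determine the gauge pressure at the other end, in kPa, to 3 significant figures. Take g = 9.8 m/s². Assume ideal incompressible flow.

Continuity gives A₁v₁ = A₂v₂, so v₂ = (76.0 cm²)/(21.1 cm²) × 2.69 m/s = 9.71 m/s.
Energy conservation along the streamline gives P₂ = P₁ − ½ρ(v₂² − v₁²) − ρg(h₂ − h₁).
P₂ = 137000 + ½·1260·(2.69² − 9.71²) − 1260·9.8·(−9.99) = 137000 + (-54800) − (-123000) = 206000 Pa.

P₂ ≈ 206 kPa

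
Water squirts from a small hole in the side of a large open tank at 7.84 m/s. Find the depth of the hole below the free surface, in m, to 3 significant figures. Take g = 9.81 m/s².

h ≈ 3.13 m

For a small hole in a large open tank, ½v² = gh, giving h = v²/(2g).
h = 7.84²/(2·9.81) = 61.5/19.62 = 3.13 m.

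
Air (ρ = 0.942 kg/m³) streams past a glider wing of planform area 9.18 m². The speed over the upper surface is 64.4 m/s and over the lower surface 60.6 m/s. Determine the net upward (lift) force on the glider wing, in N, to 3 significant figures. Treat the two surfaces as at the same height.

With equal heights on the two surfaces, Bernoulli gives P_lower − P_upper = ½ρ(v_upper² − v_lower²).
ΔP = ½·0.942·(64.4² − 60.6²) = 224 Pa.
Lift = ΔP · A = 224 × 9.18 = 2050 N.

F ≈ 2050 N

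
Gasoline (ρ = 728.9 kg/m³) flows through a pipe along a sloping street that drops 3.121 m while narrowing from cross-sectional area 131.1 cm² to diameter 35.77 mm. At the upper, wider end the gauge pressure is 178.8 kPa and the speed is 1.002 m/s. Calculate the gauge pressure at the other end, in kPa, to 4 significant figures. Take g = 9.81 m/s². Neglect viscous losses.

P₂ = 139.2 kPa

By continuity, v₂ = v₁·A₁/A₂ = 1.002·(131.1/10.05) = 13.07 m/s.
Bernoulli: P₁ + ½ρv₁² + ρg h₁ = P₂ + ½ρv₂² + ρg h₂, so P₂ = P₁ + ½ρ(v₁² − v₂²) − ρg(h₂ − h₁).
P₂ = 178800 + ½·728.9·(1.002² − 13.07²) − 728.9·9.81·(−3.121) = 178800 + (-61910) − (-22320) = 139200 Pa.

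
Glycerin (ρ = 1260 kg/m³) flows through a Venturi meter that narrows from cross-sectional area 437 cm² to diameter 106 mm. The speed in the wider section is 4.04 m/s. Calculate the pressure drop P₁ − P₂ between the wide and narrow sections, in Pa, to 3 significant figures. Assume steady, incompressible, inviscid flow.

ΔP ≈ 242000 Pa

Mass conservation (A₁v₁ = A₂v₂) gives v₂ = 4.04 × 437/88.2 = 20.0 m/s.
With no height change, Bernoulli's equation is P₁ + ½ρv₁² = P₂ + ½ρv₂².
P₁ − P₂ = ½·1260·(20.0² − 4.04²) = ½·1260·384 = 242000 Pa.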